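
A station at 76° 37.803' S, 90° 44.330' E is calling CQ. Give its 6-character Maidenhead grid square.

NB53ii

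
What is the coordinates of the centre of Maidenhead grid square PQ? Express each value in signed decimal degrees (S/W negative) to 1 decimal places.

75.0, 130.0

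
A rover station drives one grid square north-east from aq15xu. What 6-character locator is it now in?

AQ25av

Longitude subsquare x = 23; +1 → 24, wraps to 0 = a, carry into square.
Longitude square 1; +1 → 2.
Latitude subsquare u = 20; +1 → 21 = v.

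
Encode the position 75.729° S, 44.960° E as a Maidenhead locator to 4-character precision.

LB24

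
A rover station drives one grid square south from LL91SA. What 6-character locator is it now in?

LL90sx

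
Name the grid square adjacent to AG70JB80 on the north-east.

Longitude extended square 8; +1 → 9.
Latitude extended square 0; +1 → 1.

AG70jb91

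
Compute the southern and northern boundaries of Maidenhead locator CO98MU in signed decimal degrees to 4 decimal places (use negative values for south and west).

Field C=2, O=14: +2·20° lon, +14·10° lat → SW at lon -140°, lat 50°.
Square 9, 8: +9·2° lon, +8·1° lat → SW at lon -122°, lat 58°.
Subsquare m=12, u=20: +12·0.0833333° lon, +20·0.0416667° lat → SW at lon -121°, lat 58.8333°.
Cell spans 0.0833333° lon × 0.0416667° lat.
south 58.8333, north 58.8750.

58.8333, 58.8750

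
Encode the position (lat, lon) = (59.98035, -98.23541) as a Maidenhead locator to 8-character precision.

Add 180° to longitude and 90° to latitude: 81.76459, 149.98035.
Field: 81.76459/20 → 4 → E, 149.98035/10 → 14 → O; chars EO.
Square: 1.76459/2 → 0, 9.98035/1 → 9; chars 09.
Subsquare: 1.76459/0.0833333 → 21 → v, 0.98035/0.0416667 → 23 → x; chars vx.
Extended square: 0.01459/0.00833333 → 1, 0.02202/0.00416667 → 5; chars 15.

EO09vx15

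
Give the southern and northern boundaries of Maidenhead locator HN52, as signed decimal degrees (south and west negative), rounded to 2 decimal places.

Field H=7, N=13: +7·20° lon, +13·10° lat → SW at lon -40°, lat 40°.
Square 5, 2: +5·2° lon, +2·1° lat → SW at lon -30°, lat 42°.
Cell spans 2° lon × 1° lat.
south 42.00, north 43.00.

42.00, 43.00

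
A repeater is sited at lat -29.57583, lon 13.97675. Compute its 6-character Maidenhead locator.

Shift to the Maidenhead origin (180°W, 90°S): lon 193.9768, lat 60.4242.
Field: lon ⌊193.9768/20⌋ = 9 → J; lat ⌊60.4242/10⌋ = 6 → G.
Square: lon ⌊13.9768/2⌋ = 6; lat ⌊0.4242/1⌋ = 0.
Subsquare: lon ⌊1.9768/0.0833333⌋ = 23 → x; lat ⌊0.4242/0.0416667⌋ = 10 → k.

JG60xk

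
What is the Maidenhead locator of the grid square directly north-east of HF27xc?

HF37ad

Longitude subsquare x = 23; +1 → 24, wraps to 0 = a, carry into square.
Longitude square 2; +1 → 3.
Latitude subsquare c = 2; +1 → 3 = d.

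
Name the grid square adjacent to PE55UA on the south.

PE54ux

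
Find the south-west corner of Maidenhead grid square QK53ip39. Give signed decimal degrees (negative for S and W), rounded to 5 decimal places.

13.66250, 150.69167

Field Q=16, K=10: +16·20° lon, +10·10° lat → SW at lon 140°, lat 10°.
Square 5, 3: +5·2° lon, +3·1° lat → SW at lon 150°, lat 13°.
Subsquare i=8, p=15: +8·0.0833333° lon, +15·0.0416667° lat → SW at lon 150.667°, lat 13.625°.
Extended square 3, 9: +3·0.00833333° lon, +9·0.00416667° lat → SW at lon 150.692°, lat 13.6625°.
latitude 13.66250, longitude 150.69167.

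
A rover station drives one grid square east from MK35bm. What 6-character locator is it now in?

MK35cm

Longitude subsquare b = 1; +1 → 2 = c.
The latitude characters are unchanged.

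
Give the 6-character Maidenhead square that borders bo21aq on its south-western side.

BO11xp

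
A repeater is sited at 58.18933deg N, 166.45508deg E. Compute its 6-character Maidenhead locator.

RO38fe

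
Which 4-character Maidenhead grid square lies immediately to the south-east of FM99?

Longitude square 9; +1 → 10, wraps to 0, carry into field.
Longitude field F = 5; +1 → 6 = G.
Latitude square 9; −1 → 8.

GM08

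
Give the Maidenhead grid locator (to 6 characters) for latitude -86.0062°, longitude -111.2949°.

DA43ix

Add 180° to longitude and 90° to latitude: 68.7051, 3.9938.
Field: 68.7051/20 → 3 → D, 3.9938/10 → 0 → A; chars DA.
Square: 8.7051/2 → 4, 3.9938/1 → 3; chars 43.
Subsquare: 0.7051/0.0833333 → 8 → i, 0.9938/0.0416667 → 23 → x; chars ix.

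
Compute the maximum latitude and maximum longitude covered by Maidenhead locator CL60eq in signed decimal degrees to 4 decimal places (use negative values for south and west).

Field C=2, L=11: +2·20° lon, +11·10° lat → SW at lon -140°, lat 20°.
Square 6, 0: +6·2° lon, +0·1° lat → SW at lon -128°, lat 20°.
Subsquare e=4, q=16: +4·0.0833333° lon, +16·0.0416667° lat → SW at lon -127.667°, lat 20.6667°.
Cell spans 0.0833333° lon × 0.0416667° lat. NE corner is SW corner plus one full cell.
latitude 20.7083, longitude -127.5833.

20.7083, -127.5833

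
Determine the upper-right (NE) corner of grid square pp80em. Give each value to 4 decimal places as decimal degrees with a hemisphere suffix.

Field P=15, P=15: +15·20° lon, +15·10° lat → SW at lon 120°, lat 60°.
Square 8, 0: +8·2° lon, +0·1° lat → SW at lon 136°, lat 60°.
Subsquare e=4, m=12: +4·0.0833333° lon, +12·0.0416667° lat → SW at lon 136.333°, lat 60.5°.
Cell spans 0.0833333° lon × 0.0416667° lat. NE corner is SW corner plus one full cell.
latitude 60.5417° N, longitude 136.4167° E.

60.5417° N, 136.4167° E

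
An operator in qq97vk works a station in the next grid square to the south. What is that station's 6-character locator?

QQ97vj

Latitude subsquare k = 10; −1 → 9 = j.
The longitude characters are unchanged.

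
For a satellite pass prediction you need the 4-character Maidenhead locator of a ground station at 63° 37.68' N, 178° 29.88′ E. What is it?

RP93

Add 180° to longitude and 90° to latitude: 358.50, 153.63.
Field (20°×10°, letters A–R): 358.50/20 → 17 → R, 153.63/10 → 15 → P; chars RP.
Square (2°×1°, digits 0–9): 18.50/2 → 9, 3.63/1 → 3; chars 93.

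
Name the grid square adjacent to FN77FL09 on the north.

Latitude extended square 9; +1 → 10, wraps to 0, carry into subsquare.
Latitude subsquare l = 11; +1 → 12 = m.
The longitude characters are unchanged.

FN77fm00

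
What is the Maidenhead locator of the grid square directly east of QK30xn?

QK40an

Longitude subsquare x = 23; +1 → 24, wraps to 0 = a, carry into square.
Longitude square 3; +1 → 4.
The latitude characters are unchanged.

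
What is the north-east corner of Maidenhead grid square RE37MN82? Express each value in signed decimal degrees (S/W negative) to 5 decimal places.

-42.44583, 167.07500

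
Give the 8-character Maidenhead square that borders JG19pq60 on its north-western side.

JG19pq51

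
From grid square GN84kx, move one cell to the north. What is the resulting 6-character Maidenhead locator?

Latitude subsquare x = 23; +1 → 24, wraps to 0 = a, carry into square.
Latitude square 4; +1 → 5.
The longitude characters are unchanged.

GN85ka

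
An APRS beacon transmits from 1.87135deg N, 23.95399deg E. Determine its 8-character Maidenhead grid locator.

KJ11xu49

Shift to the Maidenhead origin (180°W, 90°S): lon 203.95399, lat 91.87135.
Field: lon ⌊203.95399/20⌋ = 10 → K; lat ⌊91.87135/10⌋ = 9 → J.
Square: lon ⌊3.95399/2⌋ = 1; lat ⌊1.87135/1⌋ = 1.
Subsquare: lon ⌊1.95399/0.0833333⌋ = 23 → x; lat ⌊0.87135/0.0416667⌋ = 20 → u.
Extended square: lon ⌊0.03732/0.00833333⌋ = 4; lat ⌊0.03802/0.00416667⌋ = 9.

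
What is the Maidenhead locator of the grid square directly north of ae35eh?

Latitude subsquare h = 7; +1 → 8 = i.
The longitude characters are unchanged.

AE35ei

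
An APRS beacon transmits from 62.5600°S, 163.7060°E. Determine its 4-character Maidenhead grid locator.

Offset from 180°W / 90°S: lon 343.71°, lat 27.44°.
Field: lon ⌊343.71/20⌋ = 17 → R; lat ⌊27.44/10⌋ = 2 → C.
Square: lon ⌊3.71/2⌋ = 1; lat ⌊7.44/1⌋ = 7.

RC17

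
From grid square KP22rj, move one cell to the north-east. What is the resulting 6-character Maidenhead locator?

KP22sk

Longitude subsquare r = 17; +1 → 18 = s.
Latitude subsquare j = 9; +1 → 10 = k.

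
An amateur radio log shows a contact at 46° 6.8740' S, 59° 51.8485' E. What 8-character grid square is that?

Offset from 180°W / 90°S: lon 239.86414°, lat 43.88543°.
Field: lon ⌊239.86414/20⌋ = 11 → L; lat ⌊43.88543/10⌋ = 4 → E.
Square: lon ⌊19.86414/2⌋ = 9; lat ⌊3.88543/1⌋ = 3.
Subsquare: lon ⌊1.86414/0.0833333⌋ = 22 → w; lat ⌊0.88543/0.0416667⌋ = 21 → v.
Extended square: lon ⌊0.03081/0.00833333⌋ = 3; lat ⌊0.01043/0.00416667⌋ = 2.

LE93wv32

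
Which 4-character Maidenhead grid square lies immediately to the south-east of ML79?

ML88

Longitude square 7; +1 → 8.
Latitude square 9; −1 → 8.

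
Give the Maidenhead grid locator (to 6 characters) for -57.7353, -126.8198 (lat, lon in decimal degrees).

Add 180° to longitude and 90° to latitude: 53.1802, 32.2647.
Field: 53.1802/20 → 2 → C, 32.2647/10 → 3 → D; chars CD.
Square: 13.1802/2 → 6, 2.2647/1 → 2; chars 62.
Subsquare: 1.1802/0.0833333 → 14 → o, 0.2647/0.0416667 → 6 → g; chars og.

CD62og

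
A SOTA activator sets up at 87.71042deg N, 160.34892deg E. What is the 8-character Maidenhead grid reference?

Shift to the Maidenhead origin (180°W, 90°S): lon 340.34892, lat 177.71042.
Field: lon ⌊340.34892/20⌋ = 17 → R; lat ⌊177.71042/10⌋ = 17 → R.
Square: lon ⌊0.34892/2⌋ = 0; lat ⌊7.71042/1⌋ = 7.
Subsquare: lon ⌊0.34892/0.0833333⌋ = 4 → e; lat ⌊0.71042/0.0416667⌋ = 17 → r.
Extended square: lon ⌊0.01559/0.00833333⌋ = 1; lat ⌊0.00209/0.00416667⌋ = 0.

RR07er10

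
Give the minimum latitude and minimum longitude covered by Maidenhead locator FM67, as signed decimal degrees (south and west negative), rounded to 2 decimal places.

37.00, -68.00

Field F=5, M=12: +5·20° lon, +12·10° lat → SW at lon -80°, lat 30°.
Square 6, 7: +6·2° lon, +7·1° lat → SW at lon -68°, lat 37°.
latitude 37.00, longitude -68.00.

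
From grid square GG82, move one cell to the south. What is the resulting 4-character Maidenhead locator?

Latitude square 2; −1 → 1.
The longitude characters are unchanged.

GG81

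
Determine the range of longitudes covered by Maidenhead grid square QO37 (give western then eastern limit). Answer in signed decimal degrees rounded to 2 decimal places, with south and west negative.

146.00, 148.00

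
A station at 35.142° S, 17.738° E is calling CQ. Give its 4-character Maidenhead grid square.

JF84

Shift to the Maidenhead origin (180°W, 90°S): lon 197.74, lat 54.86.
Field (20°×10°, letters A–R): lon ⌊197.74/20⌋ = 9 → J; lat ⌊54.86/10⌋ = 5 → F.
Square (2°×1°, digits 0–9): lon ⌊17.74/2⌋ = 8; lat ⌊4.86/1⌋ = 4.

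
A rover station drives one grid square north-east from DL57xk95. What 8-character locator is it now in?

DL67ak06

Longitude extended square 9; +1 → 10, wraps to 0, carry into subsquare.
Longitude subsquare x = 23; +1 → 24, wraps to 0 = a, carry into square.
Longitude square 5; +1 → 6.
Latitude extended square 5; +1 → 6.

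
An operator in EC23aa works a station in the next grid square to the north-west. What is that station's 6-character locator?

Longitude subsquare a = 0; −1 → -1, wraps to 23 = x, carry into square.
Longitude square 2; −1 → 1.
Latitude subsquare a = 0; +1 → 1 = b.

EC13xb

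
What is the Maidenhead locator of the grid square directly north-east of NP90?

OP01

Longitude square 9; +1 → 10, wraps to 0, carry into field.
Longitude field N = 13; +1 → 14 = O.
Latitude square 0; +1 → 1.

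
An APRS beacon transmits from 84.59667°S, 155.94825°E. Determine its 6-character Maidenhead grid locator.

Add 180° to longitude and 90° to latitude: 335.9483, 5.4033.
Field: lon ⌊335.9483/20⌋ = 16 → Q; lat ⌊5.4033/10⌋ = 0 → A.
Square: lon ⌊15.9483/2⌋ = 7; lat ⌊5.4033/1⌋ = 5.
Subsquare: lon ⌊1.9483/0.0833333⌋ = 23 → x; lat ⌊0.4033/0.0416667⌋ = 9 → j.

QA75xj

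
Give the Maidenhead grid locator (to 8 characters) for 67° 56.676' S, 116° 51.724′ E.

OC82kb33

Add 180° to longitude and 90° to latitude: 296.86207, 22.05540.
Field (20°×10°, letters A–R): lon ⌊296.86207/20⌋ = 14 → O; lat ⌊22.05540/10⌋ = 2 → C.
Square (2°×1°, digits 0–9): lon ⌊16.86207/2⌋ = 8; lat ⌊2.05540/1⌋ = 2.
Subsquare (5′×2.5′, letters a–x): lon ⌊0.86207/0.0833333⌋ = 10 → k; lat ⌊0.05540/0.0416667⌋ = 1 → b.
Extended square (30″×15″, digits 0–9): lon ⌊0.02873/0.00833333⌋ = 3; lat ⌊0.01373/0.00416667⌋ = 3.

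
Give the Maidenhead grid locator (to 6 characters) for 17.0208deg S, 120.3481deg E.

PH02ex

Shift to the Maidenhead origin (180°W, 90°S): lon 300.3481, lat 72.9792.
Field (20°×10°, letters A–R): lon ⌊300.3481/20⌋ = 15 → P; lat ⌊72.9792/10⌋ = 7 → H.
Square (2°×1°, digits 0–9): lon ⌊0.3481/2⌋ = 0; lat ⌊2.9792/1⌋ = 2.
Subsquare (5′×2.5′, letters a–x): lon ⌊0.3481/0.0833333⌋ = 4 → e; lat ⌊0.9792/0.0416667⌋ = 23 → x.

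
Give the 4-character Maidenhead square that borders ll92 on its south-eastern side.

ML01

Longitude square 9; +1 → 10, wraps to 0, carry into field.
Longitude field L = 11; +1 → 12 = M.
Latitude square 2; −1 → 1.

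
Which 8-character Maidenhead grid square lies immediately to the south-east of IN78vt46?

Longitude extended square 4; +1 → 5.
Latitude extended square 6; −1 → 5.

IN78vt55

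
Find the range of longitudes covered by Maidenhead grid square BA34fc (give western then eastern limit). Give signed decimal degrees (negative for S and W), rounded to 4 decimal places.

-153.5833, -153.5000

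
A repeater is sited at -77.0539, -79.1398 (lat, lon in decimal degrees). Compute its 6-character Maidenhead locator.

FB02kw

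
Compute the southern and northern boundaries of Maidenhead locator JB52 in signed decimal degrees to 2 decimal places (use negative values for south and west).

-78.00, -77.00

Field J=9, B=1: +9·20° lon, +1·10° lat → SW at lon 0°, lat -80°.
Square 5, 2: +5·2° lon, +2·1° lat → SW at lon 10°, lat -78°.
Cell spans 2° lon × 1° lat.
south -78.00, north -77.00.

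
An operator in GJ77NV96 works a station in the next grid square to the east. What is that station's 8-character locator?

GJ77ov06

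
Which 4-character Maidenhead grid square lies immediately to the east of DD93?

ED03

Longitude square 9; +1 → 10, wraps to 0, carry into field.
Longitude field D = 3; +1 → 4 = E.
The latitude characters are unchanged.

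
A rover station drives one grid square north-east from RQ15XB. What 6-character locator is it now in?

RQ25ac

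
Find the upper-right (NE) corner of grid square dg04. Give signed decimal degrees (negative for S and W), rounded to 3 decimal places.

-25.000, -118.000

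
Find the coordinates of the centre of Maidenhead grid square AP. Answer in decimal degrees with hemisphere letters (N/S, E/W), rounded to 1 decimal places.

65.0° N, 170.0° W

Field A=0, P=15: +0·20° lon, +15·10° lat → SW at lon -180°, lat 60°.
Cell spans 20° lon × 10° lat. Centre is SW corner plus half of each.
latitude 65.0° N, longitude 170.0° W.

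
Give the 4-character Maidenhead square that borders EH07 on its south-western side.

DH96

Longitude square 0; −1 → -1, wraps to 9, carry into field.
Longitude field E = 4; −1 → 3 = D.
Latitude square 7; −1 → 6.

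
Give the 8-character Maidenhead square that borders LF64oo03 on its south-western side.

LF64no92

Longitude extended square 0; −1 → -1, wraps to 9, carry into subsquare.
Longitude subsquare o = 14; −1 → 13 = n.
Latitude extended square 3; −1 → 2.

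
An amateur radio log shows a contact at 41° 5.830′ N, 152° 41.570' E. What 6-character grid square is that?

Offset from 180°W / 90°S: lon 332.6928°, lat 131.0972°.
Field: 332.6928/20 → 16 → Q, 131.0972/10 → 13 → N; chars QN.
Square: 12.6928/2 → 6, 1.0972/1 → 1; chars 61.
Subsquare: 0.6928/0.0833333 → 8 → i, 0.0972/0.0416667 → 2 → c; chars ic.

QN61ic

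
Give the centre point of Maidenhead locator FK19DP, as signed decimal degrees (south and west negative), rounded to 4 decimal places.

19.6458, -77.7083

Field F=5, K=10: +5·20° lon, +10·10° lat → SW at lon -80°, lat 10°.
Square 1, 9: +1·2° lon, +9·1° lat → SW at lon -78°, lat 19°.
Subsquare d=3, p=15: +3·0.0833333° lon, +15·0.0416667° lat → SW at lon -77.75°, lat 19.625°.
Cell spans 0.0833333° lon × 0.0416667° lat. Centre is SW corner plus half of each.
latitude 19.6458, longitude -77.7083.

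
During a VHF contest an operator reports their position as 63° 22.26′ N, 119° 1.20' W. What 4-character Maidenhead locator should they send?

DP03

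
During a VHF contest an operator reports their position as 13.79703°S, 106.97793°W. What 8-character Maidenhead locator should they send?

Shift to the Maidenhead origin (180°W, 90°S): lon 73.02207, lat 76.20297.
Field (20°×10°, letters A–R): 73.02207/20 → 3 → D, 76.20297/10 → 7 → H; chars DH.
Square (2°×1°, digits 0–9): 13.02207/2 → 6, 6.20297/1 → 6; chars 66.
Subsquare (5′×2.5′, letters a–x): 1.02207/0.0833333 → 12 → m, 0.20297/0.0416667 → 4 → e; chars me.
Extended square (30″×15″, digits 0–9): 0.02207/0.00833333 → 2, 0.03630/0.00416667 → 8; chars 28.

DH66me28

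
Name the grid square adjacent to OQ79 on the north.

OR70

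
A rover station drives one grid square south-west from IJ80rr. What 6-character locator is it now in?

IJ80qq

Longitude subsquare r = 17; −1 → 16 = q.
Latitude subsquare r = 17; −1 → 16 = q.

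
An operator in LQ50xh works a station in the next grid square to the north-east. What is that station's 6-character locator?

LQ60ai

Longitude subsquare x = 23; +1 → 24, wraps to 0 = a, carry into square.
Longitude square 5; +1 → 6.
Latitude subsquare h = 7; +1 → 8 = i.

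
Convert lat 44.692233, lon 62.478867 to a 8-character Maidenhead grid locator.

MN14fq76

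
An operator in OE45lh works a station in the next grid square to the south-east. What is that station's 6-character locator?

Longitude subsquare l = 11; +1 → 12 = m.
Latitude subsquare h = 7; −1 → 6 = g.

OE45mg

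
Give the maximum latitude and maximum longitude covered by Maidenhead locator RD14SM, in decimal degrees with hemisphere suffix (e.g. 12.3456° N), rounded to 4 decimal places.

Field R=17, D=3: +17·20° lon, +3·10° lat → SW at lon 160°, lat -60°.
Square 1, 4: +1·2° lon, +4·1° lat → SW at lon 162°, lat -56°.
Subsquare s=18, m=12: +18·0.0833333° lon, +12·0.0416667° lat → SW at lon 163.5°, lat -55.5°.
Cell spans 0.0833333° lon × 0.0416667° lat. NE corner is SW corner plus one full cell.
latitude 55.4583° S, longitude 163.5833° E.

55.4583° S, 163.5833° E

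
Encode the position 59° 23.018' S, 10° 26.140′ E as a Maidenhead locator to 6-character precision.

JD50fo

Shift to the Maidenhead origin (180°W, 90°S): lon 190.4357, lat 30.6164.
Field: 190.4357/20 → 9 → J, 30.6164/10 → 3 → D; chars JD.
Square: 10.4357/2 → 5, 0.6164/1 → 0; chars 50.
Subsquare: 0.4357/0.0833333 → 5 → f, 0.6164/0.0416667 → 14 → o; chars fo.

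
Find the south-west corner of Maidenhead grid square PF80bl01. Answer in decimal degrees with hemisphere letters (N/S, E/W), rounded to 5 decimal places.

39.53750° S, 136.08333° E

Field P=15, F=5: +15·20° lon, +5·10° lat → SW at lon 120°, lat -40°.
Square 8, 0: +8·2° lon, +0·1° lat → SW at lon 136°, lat -40°.
Subsquare b=1, l=11: +1·0.0833333° lon, +11·0.0416667° lat → SW at lon 136.083°, lat -39.5417°.
Extended square 0, 1: +0·0.00833333° lon, +1·0.00416667° lat → SW at lon 136.083°, lat -39.5375°.
latitude 39.53750° S, longitude 136.08333° E.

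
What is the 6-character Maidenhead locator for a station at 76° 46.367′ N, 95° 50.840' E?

Shift to the Maidenhead origin (180°W, 90°S): lon 275.8473, lat 166.7728.
Field: lon ⌊275.8473/20⌋ = 13 → N; lat ⌊166.7728/10⌋ = 16 → Q.
Square: lon ⌊15.8473/2⌋ = 7; lat ⌊6.7728/1⌋ = 6.
Subsquare: lon ⌊1.8473/0.0833333⌋ = 22 → w; lat ⌊0.7728/0.0416667⌋ = 18 → s.

NQ76ws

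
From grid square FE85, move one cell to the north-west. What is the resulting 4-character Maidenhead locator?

Longitude square 8; −1 → 7.
Latitude square 5; +1 → 6.

FE76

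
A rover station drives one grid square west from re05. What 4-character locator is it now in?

QE95

Longitude square 0; −1 → -1, wraps to 9, carry into field.
Longitude field R = 17; −1 → 16 = Q.
The latitude characters are unchanged.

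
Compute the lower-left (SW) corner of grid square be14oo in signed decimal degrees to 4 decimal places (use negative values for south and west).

-45.4167, -156.8333

Field B=1, E=4: +1·20° lon, +4·10° lat → SW at lon -160°, lat -50°.
Square 1, 4: +1·2° lon, +4·1° lat → SW at lon -158°, lat -46°.
Subsquare o=14, o=14: +14·0.0833333° lon, +14·0.0416667° lat → SW at lon -156.833°, lat -45.4167°.
latitude -45.4167, longitude -156.8333.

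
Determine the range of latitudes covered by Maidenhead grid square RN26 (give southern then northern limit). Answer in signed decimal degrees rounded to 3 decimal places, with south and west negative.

46.000, 47.000

Field R=17, N=13: +17·20° lon, +13·10° lat → SW at lon 160°, lat 40°.
Square 2, 6: +2·2° lon, +6·1° lat → SW at lon 164°, lat 46°.
Cell spans 2° lon × 1° lat.
south 46.000, north 47.000.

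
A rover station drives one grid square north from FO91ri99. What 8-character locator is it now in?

Latitude extended square 9; +1 → 10, wraps to 0, carry into subsquare.
Latitude subsquare i = 8; +1 → 9 = j.
The longitude characters are unchanged.

FO91rj90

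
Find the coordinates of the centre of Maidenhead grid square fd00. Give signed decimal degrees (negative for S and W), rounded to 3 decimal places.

-59.500, -79.000

Field F=5, D=3: +5·20° lon, +3·10° lat → SW at lon -80°, lat -60°.
Square 0, 0: +0·2° lon, +0·1° lat → SW at lon -80°, lat -60°.
Cell spans 2° lon × 1° lat. Centre is SW corner plus half of each.
latitude -59.500, longitude -79.000.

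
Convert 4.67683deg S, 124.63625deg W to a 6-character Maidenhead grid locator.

Add 180° to longitude and 90° to latitude: 55.3637, 85.3232.
Field: 55.3637/20 → 2 → C, 85.3232/10 → 8 → I; chars CI.
Square: 15.3637/2 → 7, 5.3232/1 → 5; chars 75.
Subsquare: 1.3637/0.0833333 → 16 → q, 0.3232/0.0416667 → 7 → h; chars qh.

CI75qh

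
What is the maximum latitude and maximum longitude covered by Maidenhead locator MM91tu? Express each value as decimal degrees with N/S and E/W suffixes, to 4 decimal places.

31.8750° N, 79.6667° E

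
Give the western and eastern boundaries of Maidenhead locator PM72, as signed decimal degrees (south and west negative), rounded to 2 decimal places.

134.00, 136.00

Field P=15, M=12: +15·20° lon, +12·10° lat → SW at lon 120°, lat 30°.
Square 7, 2: +7·2° lon, +2·1° lat → SW at lon 134°, lat 32°.
Cell spans 2° lon × 1° lat.
west 134.00, east 136.00.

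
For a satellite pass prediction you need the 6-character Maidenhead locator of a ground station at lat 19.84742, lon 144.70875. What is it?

Offset from 180°W / 90°S: lon 324.7088°, lat 109.8474°.
Field: 324.7088/20 → 16 → Q, 109.8474/10 → 10 → K; chars QK.
Square: 4.7088/2 → 2, 9.8474/1 → 9; chars 29.
Subsquare: 0.7088/0.0833333 → 8 → i, 0.8474/0.0416667 → 20 → u; chars iu.

QK29iu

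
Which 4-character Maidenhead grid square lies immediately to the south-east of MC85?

MC94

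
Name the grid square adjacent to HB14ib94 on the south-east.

HB14jb03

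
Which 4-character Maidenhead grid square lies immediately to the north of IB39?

Latitude square 9; +1 → 10, wraps to 0, carry into field.
Latitude field B = 1; +1 → 2 = C.
The longitude characters are unchanged.

IC30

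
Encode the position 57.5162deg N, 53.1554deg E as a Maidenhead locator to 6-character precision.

LO67nm

Offset from 180°W / 90°S: lon 233.1554°, lat 147.5162°.
Field (20°×10°, letters A–R): lon ⌊233.1554/20⌋ = 11 → L; lat ⌊147.5162/10⌋ = 14 → O.
Square (2°×1°, digits 0–9): lon ⌊13.1554/2⌋ = 6; lat ⌊7.5162/1⌋ = 7.
Subsquare (5′×2.5′, letters a–x): lon ⌊1.1554/0.0833333⌋ = 13 → n; lat ⌊0.5162/0.0416667⌋ = 12 → m.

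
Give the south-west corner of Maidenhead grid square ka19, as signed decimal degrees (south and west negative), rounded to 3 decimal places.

-81.000, 22.000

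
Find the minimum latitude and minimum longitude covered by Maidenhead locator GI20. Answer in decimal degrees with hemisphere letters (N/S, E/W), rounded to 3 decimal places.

10.000° S, 56.000° W

Field G=6, I=8: +6·20° lon, +8·10° lat → SW at lon -60°, lat -10°.
Square 2, 0: +2·2° lon, +0·1° lat → SW at lon -56°, lat -10°.
latitude 10.000° S, longitude 56.000° W.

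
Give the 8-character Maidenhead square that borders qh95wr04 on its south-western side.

Longitude extended square 0; −1 → -1, wraps to 9, carry into subsquare.
Longitude subsquare w = 22; −1 → 21 = v.
Latitude extended square 4; −1 → 3.

QH95vr93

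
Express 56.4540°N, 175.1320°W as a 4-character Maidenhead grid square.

AO26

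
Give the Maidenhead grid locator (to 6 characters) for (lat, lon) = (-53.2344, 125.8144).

PD26vs

Offset from 180°W / 90°S: lon 305.8144°, lat 36.7656°.
Field: lon ⌊305.8144/20⌋ = 15 → P; lat ⌊36.7656/10⌋ = 3 → D.
Square: lon ⌊5.8144/2⌋ = 2; lat ⌊6.7656/1⌋ = 6.
Subsquare: lon ⌊1.8144/0.0833333⌋ = 21 → v; lat ⌊0.7656/0.0416667⌋ = 18 → s.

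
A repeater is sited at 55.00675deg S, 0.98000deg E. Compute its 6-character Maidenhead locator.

Shift to the Maidenhead origin (180°W, 90°S): lon 180.9800, lat 34.9933.
Field: lon ⌊180.9800/20⌋ = 9 → J; lat ⌊34.9933/10⌋ = 3 → D.
Square: lon ⌊0.9800/2⌋ = 0; lat ⌊4.9933/1⌋ = 4.
Subsquare: lon ⌊0.9800/0.0833333⌋ = 11 → l; lat ⌊0.9933/0.0416667⌋ = 23 → x.

JD04lx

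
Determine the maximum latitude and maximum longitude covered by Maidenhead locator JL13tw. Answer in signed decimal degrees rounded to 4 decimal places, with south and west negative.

23.9583, 3.6667

Field J=9, L=11: +9·20° lon, +11·10° lat → SW at lon 0°, lat 20°.
Square 1, 3: +1·2° lon, +3·1° lat → SW at lon 2°, lat 23°.
Subsquare t=19, w=22: +19·0.0833333° lon, +22·0.0416667° lat → SW at lon 3.58333°, lat 23.9167°.
Cell spans 0.0833333° lon × 0.0416667° lat. NE corner is SW corner plus one full cell.
latitude 23.9583, longitude 3.6667.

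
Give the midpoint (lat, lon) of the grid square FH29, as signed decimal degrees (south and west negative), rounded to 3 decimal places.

-10.500, -75.000

Field F=5, H=7: +5·20° lon, +7·10° lat → SW at lon -80°, lat -20°.
Square 2, 9: +2·2° lon, +9·1° lat → SW at lon -76°, lat -11°.
Cell spans 2° lon × 1° lat. Centre is SW corner plus half of each.
latitude -10.500, longitude -75.000.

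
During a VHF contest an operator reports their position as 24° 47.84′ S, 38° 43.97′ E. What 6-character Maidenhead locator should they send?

KG95ie

Shift to the Maidenhead origin (180°W, 90°S): lon 218.7328, lat 65.2027.
Field (20°×10°, letters A–R): 218.7328/20 → 10 → K, 65.2027/10 → 6 → G; chars KG.
Square (2°×1°, digits 0–9): 18.7328/2 → 9, 5.2027/1 → 5; chars 95.
Subsquare (5′×2.5′, letters a–x): 0.7328/0.0833333 → 8 → i, 0.2027/0.0416667 → 4 → e; chars ie.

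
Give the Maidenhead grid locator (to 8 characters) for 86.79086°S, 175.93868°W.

AA23af70

Offset from 180°W / 90°S: lon 4.06132°, lat 3.20914°.
Field: 4.06132/20 → 0 → A, 3.20914/10 → 0 → A; chars AA.
Square: 4.06132/2 → 2, 3.20914/1 → 3; chars 23.
Subsquare: 0.06132/0.0833333 → 0 → a, 0.20914/0.0416667 → 5 → f; chars af.
Extended square: 0.06132/0.00833333 → 7, 0.00081/0.00416667 → 0; chars 70.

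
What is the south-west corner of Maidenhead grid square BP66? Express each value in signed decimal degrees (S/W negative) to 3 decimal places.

66.000, -148.000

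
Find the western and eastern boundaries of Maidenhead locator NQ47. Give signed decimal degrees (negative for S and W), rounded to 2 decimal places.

Field N=13, Q=16: +13·20° lon, +16·10° lat → SW at lon 80°, lat 70°.
Square 4, 7: +4·2° lon, +7·1° lat → SW at lon 88°, lat 77°.
Cell spans 2° lon × 1° lat.
west 88.00, east 90.00.

88.00, 90.00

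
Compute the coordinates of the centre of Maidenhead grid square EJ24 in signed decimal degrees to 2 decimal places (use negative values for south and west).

4.50, -95.00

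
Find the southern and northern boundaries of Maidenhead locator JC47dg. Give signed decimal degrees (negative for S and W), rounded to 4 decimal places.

Field J=9, C=2: +9·20° lon, +2·10° lat → SW at lon 0°, lat -70°.
Square 4, 7: +4·2° lon, +7·1° lat → SW at lon 8°, lat -63°.
Subsquare d=3, g=6: +3·0.0833333° lon, +6·0.0416667° lat → SW at lon 8.25°, lat -62.75°.
Cell spans 0.0833333° lon × 0.0416667° lat.
south -62.7500, north -62.7083.

-62.7500, -62.7083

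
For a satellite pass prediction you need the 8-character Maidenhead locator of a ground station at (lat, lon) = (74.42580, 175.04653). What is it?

Add 180° to longitude and 90° to latitude: 355.04653, 164.42580.
Field: 355.04653/20 → 17 → R, 164.42580/10 → 16 → Q; chars RQ.
Square: 15.04653/2 → 7, 4.42580/1 → 4; chars 74.
Subsquare: 1.04653/0.0833333 → 12 → m, 0.42580/0.0416667 → 10 → k; chars mk.
Extended square: 0.04653/0.00833333 → 5, 0.00913/0.00416667 → 2; chars 52.

RQ74mk52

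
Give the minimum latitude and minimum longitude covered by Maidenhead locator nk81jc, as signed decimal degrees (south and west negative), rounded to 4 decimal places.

11.0833, 96.7500

Field N=13, K=10: +13·20° lon, +10·10° lat → SW at lon 80°, lat 10°.
Square 8, 1: +8·2° lon, +1·1° lat → SW at lon 96°, lat 11°.
Subsquare j=9, c=2: +9·0.0833333° lon, +2·0.0416667° lat → SW at lon 96.75°, lat 11.0833°.
latitude 11.0833, longitude 96.7500.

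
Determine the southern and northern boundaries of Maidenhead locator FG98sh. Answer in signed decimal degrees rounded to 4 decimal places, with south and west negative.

Field F=5, G=6: +5·20° lon, +6·10° lat → SW at lon -80°, lat -30°.
Square 9, 8: +9·2° lon, +8·1° lat → SW at lon -62°, lat -22°.
Subsquare s=18, h=7: +18·0.0833333° lon, +7·0.0416667° lat → SW at lon -60.5°, lat -21.7083°.
Cell spans 0.0833333° lon × 0.0416667° lat.
south -21.7083, north -21.6667.

-21.7083, -21.6667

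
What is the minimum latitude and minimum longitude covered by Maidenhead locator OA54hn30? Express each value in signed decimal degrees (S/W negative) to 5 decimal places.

Field O=14, A=0: +14·20° lon, +0·10° lat → SW at lon 100°, lat -90°.
Square 5, 4: +5·2° lon, +4·1° lat → SW at lon 110°, lat -86°.
Subsquare h=7, n=13: +7·0.0833333° lon, +13·0.0416667° lat → SW at lon 110.583°, lat -85.4583°.
Extended square 3, 0: +3·0.00833333° lon, +0·0.00416667° lat → SW at lon 110.608°, lat -85.4583°.
latitude -85.45833, longitude 110.60833.

-85.45833, 110.60833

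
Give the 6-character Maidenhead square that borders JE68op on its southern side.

Latitude subsquare p = 15; −1 → 14 = o.
The longitude characters are unchanged.

JE68oo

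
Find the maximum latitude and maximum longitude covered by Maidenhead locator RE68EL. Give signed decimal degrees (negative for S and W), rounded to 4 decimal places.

Field R=17, E=4: +17·20° lon, +4·10° lat → SW at lon 160°, lat -50°.
Square 6, 8: +6·2° lon, +8·1° lat → SW at lon 172°, lat -42°.
Subsquare e=4, l=11: +4·0.0833333° lon, +11·0.0416667° lat → SW at lon 172.333°, lat -41.5417°.
Cell spans 0.0833333° lon × 0.0416667° lat. NE corner is SW corner plus one full cell.
latitude -41.5000, longitude 172.4167.

-41.5000, 172.4167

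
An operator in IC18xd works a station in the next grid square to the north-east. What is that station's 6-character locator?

IC28ae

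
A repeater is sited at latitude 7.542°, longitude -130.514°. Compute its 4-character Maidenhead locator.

CJ47

Shift to the Maidenhead origin (180°W, 90°S): lon 49.49, lat 97.54.
Field: 49.49/20 → 2 → C, 97.54/10 → 9 → J; chars CJ.
Square: 9.49/2 → 4, 7.54/1 → 7; chars 47.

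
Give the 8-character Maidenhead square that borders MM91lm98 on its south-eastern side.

Longitude extended square 9; +1 → 10, wraps to 0, carry into subsquare.
Longitude subsquare l = 11; +1 → 12 = m.
Latitude extended square 8; −1 → 7.

MM91mm07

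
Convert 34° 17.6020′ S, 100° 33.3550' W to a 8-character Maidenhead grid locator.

Add 180° to longitude and 90° to latitude: 79.44408, 55.70663.
Field: lon ⌊79.44408/20⌋ = 3 → D; lat ⌊55.70663/10⌋ = 5 → F.
Square: lon ⌊19.44408/2⌋ = 9; lat ⌊5.70663/1⌋ = 5.
Subsquare: lon ⌊1.44408/0.0833333⌋ = 17 → r; lat ⌊0.70663/0.0416667⌋ = 16 → q.
Extended square: lon ⌊0.02742/0.00833333⌋ = 3; lat ⌊0.03997/0.00416667⌋ = 9.

DF95rq39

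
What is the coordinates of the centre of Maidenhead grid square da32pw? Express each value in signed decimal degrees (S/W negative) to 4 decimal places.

Field D=3, A=0: +3·20° lon, +0·10° lat → SW at lon -120°, lat -90°.
Square 3, 2: +3·2° lon, +2·1° lat → SW at lon -114°, lat -88°.
Subsquare p=15, w=22: +15·0.0833333° lon, +22·0.0416667° lat → SW at lon -112.75°, lat -87.0833°.
Cell spans 0.0833333° lon × 0.0416667° lat. Centre is SW corner plus half of each.
latitude -87.0625, longitude -112.7083.

-87.0625, -112.7083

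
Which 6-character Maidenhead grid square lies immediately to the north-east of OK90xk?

Longitude subsquare x = 23; +1 → 24, wraps to 0 = a, carry into square.
Longitude square 9; +1 → 10, wraps to 0, carry into field.
Longitude field O = 14; +1 → 15 = P.
Latitude subsquare k = 10; +1 → 11 = l.

PK00al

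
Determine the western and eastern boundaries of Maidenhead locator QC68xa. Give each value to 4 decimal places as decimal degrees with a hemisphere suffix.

Field Q=16, C=2: +16·20° lon, +2·10° lat → SW at lon 140°, lat -70°.
Square 6, 8: +6·2° lon, +8·1° lat → SW at lon 152°, lat -62°.
Subsquare x=23, a=0: +23·0.0833333° lon, +0·0.0416667° lat → SW at lon 153.917°, lat -62°.
Cell spans 0.0833333° lon × 0.0416667° lat.
west 153.9167° E, east 154.0000° E.

153.9167° E, 154.0000° E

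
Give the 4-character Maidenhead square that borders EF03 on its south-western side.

Longitude square 0; −1 → -1, wraps to 9, carry into field.
Longitude field E = 4; −1 → 3 = D.
Latitude square 3; −1 → 2.

DF92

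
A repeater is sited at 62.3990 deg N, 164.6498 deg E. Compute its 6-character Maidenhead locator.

Shift to the Maidenhead origin (180°W, 90°S): lon 344.6498, lat 152.3990.
Field: 344.6498/20 → 17 → R, 152.3990/10 → 15 → P; chars RP.
Square: 4.6498/2 → 2, 2.3990/1 → 2; chars 22.
Subsquare: 0.6498/0.0833333 → 7 → h, 0.3990/0.0416667 → 9 → j; chars hj.

RP22hj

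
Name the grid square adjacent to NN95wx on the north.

NN96wa

Latitude subsquare x = 23; +1 → 24, wraps to 0 = a, carry into square.
Latitude square 5; +1 → 6.
The longitude characters are unchanged.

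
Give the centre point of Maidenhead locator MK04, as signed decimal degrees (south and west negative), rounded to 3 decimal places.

Field M=12, K=10: +12·20° lon, +10·10° lat → SW at lon 60°, lat 10°.
Square 0, 4: +0·2° lon, +4·1° lat → SW at lon 60°, lat 14°.
Cell spans 2° lon × 1° lat. Centre is SW corner plus half of each.
latitude 14.500, longitude 61.000.

14.500, 61.000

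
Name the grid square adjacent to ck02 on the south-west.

BK91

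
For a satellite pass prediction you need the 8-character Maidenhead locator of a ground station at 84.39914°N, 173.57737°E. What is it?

RR64sj95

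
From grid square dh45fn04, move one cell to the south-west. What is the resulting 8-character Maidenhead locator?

Longitude extended square 0; −1 → -1, wraps to 9, carry into subsquare.
Longitude subsquare f = 5; −1 → 4 = e.
Latitude extended square 4; −1 → 3.

DH45en93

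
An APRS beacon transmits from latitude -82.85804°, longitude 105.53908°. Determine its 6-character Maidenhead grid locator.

OA27sd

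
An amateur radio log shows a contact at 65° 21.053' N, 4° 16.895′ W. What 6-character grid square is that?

Add 180° to longitude and 90° to latitude: 175.7184, 155.3509.
Field: 175.7184/20 → 8 → I, 155.3509/10 → 15 → P; chars IP.
Square: 15.7184/2 → 7, 5.3509/1 → 5; chars 75.
Subsquare: 1.7184/0.0833333 → 20 → u, 0.3509/0.0416667 → 8 → i; chars ui.

IP75ui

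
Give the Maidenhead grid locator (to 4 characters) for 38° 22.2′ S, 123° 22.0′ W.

CF81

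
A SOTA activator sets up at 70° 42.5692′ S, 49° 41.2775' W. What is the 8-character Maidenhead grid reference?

Shift to the Maidenhead origin (180°W, 90°S): lon 130.31204, lat 19.29051.
Field: 130.31204/20 → 6 → G, 19.29051/10 → 1 → B; chars GB.
Square: 10.31204/2 → 5, 9.29051/1 → 9; chars 59.
Subsquare: 0.31204/0.0833333 → 3 → d, 0.29051/0.0416667 → 6 → g; chars dg.
Extended square: 0.06204/0.00833333 → 7, 0.04051/0.00416667 → 9; chars 79.

GB59dg79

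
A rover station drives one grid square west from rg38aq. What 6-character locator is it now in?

RG28xq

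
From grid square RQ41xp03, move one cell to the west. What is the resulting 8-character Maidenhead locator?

RQ41wp93

Longitude extended square 0; −1 → -1, wraps to 9, carry into subsquare.
Longitude subsquare x = 23; −1 → 22 = w.
The latitude characters are unchanged.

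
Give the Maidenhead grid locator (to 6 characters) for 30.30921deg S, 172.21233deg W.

Add 180° to longitude and 90° to latitude: 7.7877, 59.6908.
Field (20°×10°, letters A–R): lon ⌊7.7877/20⌋ = 0 → A; lat ⌊59.6908/10⌋ = 5 → F.
Square (2°×1°, digits 0–9): lon ⌊7.7877/2⌋ = 3; lat ⌊9.6908/1⌋ = 9.
Subsquare (5′×2.5′, letters a–x): lon ⌊1.7877/0.0833333⌋ = 21 → v; lat ⌊0.6908/0.0416667⌋ = 16 → q.

AF39vq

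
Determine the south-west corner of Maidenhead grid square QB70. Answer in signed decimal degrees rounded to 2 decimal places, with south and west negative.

-80.00, 154.00

Field Q=16, B=1: +16·20° lon, +1·10° lat → SW at lon 140°, lat -80°.
Square 7, 0: +7·2° lon, +0·1° lat → SW at lon 154°, lat -80°.
latitude -80.00, longitude 154.00.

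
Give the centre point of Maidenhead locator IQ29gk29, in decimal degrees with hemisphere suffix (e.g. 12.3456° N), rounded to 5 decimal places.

Field I=8, Q=16: +8·20° lon, +16·10° lat → SW at lon -20°, lat 70°.
Square 2, 9: +2·2° lon, +9·1° lat → SW at lon -16°, lat 79°.
Subsquare g=6, k=10: +6·0.0833333° lon, +10·0.0416667° lat → SW at lon -15.5°, lat 79.4167°.
Extended square 2, 9: +2·0.00833333° lon, +9·0.00416667° lat → SW at lon -15.4833°, lat 79.4542°.
Cell spans 0.00833333° lon × 0.00416667° lat. Centre is SW corner plus half of each.
latitude 79.45625° N, longitude 15.47917° W.

79.45625° N, 15.47917° W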